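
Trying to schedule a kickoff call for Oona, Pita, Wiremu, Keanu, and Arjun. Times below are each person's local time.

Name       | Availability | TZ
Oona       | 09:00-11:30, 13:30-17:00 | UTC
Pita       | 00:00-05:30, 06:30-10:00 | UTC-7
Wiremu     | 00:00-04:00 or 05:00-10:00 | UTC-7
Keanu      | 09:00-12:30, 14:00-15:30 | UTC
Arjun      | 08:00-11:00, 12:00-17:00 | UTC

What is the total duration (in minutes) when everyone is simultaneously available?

Oona in UTC: 09:00-11:30, 13:30-17:00.
Pita in UTC: 07:00-12:30, 13:30-17:00 (add 7h to convert from UTC-7).
Wiremu in UTC: 07:00-11:00, 12:00-17:00 (add 7h to convert from UTC-7).
Keanu in UTC: 09:00-12:30, 14:00-15:30.
Arjun in UTC: 08:00-11:00, 12:00-17:00.
Oona ∩ Pita: 09:00-11:30, 13:30-17:00.
Oona ∩ Pita ∩ Wiremu: 09:00-11:00, 13:30-17:00.
Oona ∩ Pita ∩ Wiremu ∩ Keanu: 09:00-11:00, 14:00-15:30.
Oona ∩ Pita ∩ Wiremu ∩ Keanu ∩ Arjun: 09:00-11:00, 14:00-15:30.
Those are the intersection windows.
Summing the common windows: 120 + 90 = 210 minutes.

210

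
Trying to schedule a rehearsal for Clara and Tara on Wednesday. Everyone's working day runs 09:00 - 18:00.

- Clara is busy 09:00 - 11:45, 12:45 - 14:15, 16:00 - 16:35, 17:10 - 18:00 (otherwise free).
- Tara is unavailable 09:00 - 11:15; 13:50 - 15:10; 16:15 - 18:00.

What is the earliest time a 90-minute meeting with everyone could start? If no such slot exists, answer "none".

none

Clara free: 11:45-12:45, 14:15-16:00, 16:35-17:10 (invert busy blocks within the working day).
Tara free: 11:15-13:50, 15:10-16:15 (invert busy blocks within the working day).
Clara ∩ Tara: 11:45-12:45, 15:10-16:00.
Those are the intersection windows.
No common window is at least 90 minutes long.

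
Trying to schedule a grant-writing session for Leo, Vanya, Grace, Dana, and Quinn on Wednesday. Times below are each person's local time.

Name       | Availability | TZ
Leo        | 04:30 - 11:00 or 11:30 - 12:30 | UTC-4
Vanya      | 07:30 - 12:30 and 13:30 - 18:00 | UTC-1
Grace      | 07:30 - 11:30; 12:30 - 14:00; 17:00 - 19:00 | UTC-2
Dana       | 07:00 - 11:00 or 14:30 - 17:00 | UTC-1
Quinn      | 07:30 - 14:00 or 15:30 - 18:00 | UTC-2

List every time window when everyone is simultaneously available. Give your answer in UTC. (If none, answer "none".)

09:30-12:00, 15:30-16:00

Leo in UTC: 08:30-15:00, 15:30-16:30 (add 4h to convert from UTC-4).
Vanya in UTC: 08:30-13:30, 14:30-19:00 (add 1h to convert from UTC-1).
Grace in UTC: 09:30-13:30, 14:30-16:00, 19:00-21:00 (add 2h to convert from UTC-2).
Dana in UTC: 08:00-12:00, 15:30-18:00 (add 1h to convert from UTC-1).
Quinn in UTC: 09:30-16:00, 17:30-20:00 (add 2h to convert from UTC-2).
Leo ∩ Vanya: 08:30-13:30, 14:30-15:00, 15:30-16:30.
Leo ∩ Vanya ∩ Grace: 09:30-13:30, 14:30-15:00, 15:30-16:00.
Leo ∩ Vanya ∩ Grace ∩ Dana: 09:30-12:00, 15:30-16:00.
Leo ∩ Vanya ∩ Grace ∩ Dana ∩ Quinn: 09:30-12:00, 15:30-16:00.
So the common availability across everyone is 09:30-12:00, 15:30-16:00.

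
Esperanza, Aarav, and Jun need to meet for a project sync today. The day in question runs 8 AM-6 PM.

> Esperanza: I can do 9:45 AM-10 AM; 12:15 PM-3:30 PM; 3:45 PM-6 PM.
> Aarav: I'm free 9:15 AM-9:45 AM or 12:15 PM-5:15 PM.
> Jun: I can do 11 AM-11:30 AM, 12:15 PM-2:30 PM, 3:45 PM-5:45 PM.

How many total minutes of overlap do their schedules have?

Esperanza ∩ Aarav: 12:15-15:30, 15:45-17:15.
Esperanza ∩ Aarav ∩ Jun: 12:15-14:30, 15:45-17:15.
Summing the common windows: 135 + 90 = 225 minutes.

225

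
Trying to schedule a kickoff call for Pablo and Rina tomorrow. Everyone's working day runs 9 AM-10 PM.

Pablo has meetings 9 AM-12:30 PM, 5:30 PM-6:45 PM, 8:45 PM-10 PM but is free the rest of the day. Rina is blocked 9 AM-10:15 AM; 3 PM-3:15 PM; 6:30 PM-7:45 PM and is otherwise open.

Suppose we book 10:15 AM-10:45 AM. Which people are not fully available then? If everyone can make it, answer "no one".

Pablo free: 12:30-17:30, 18:45-20:45 (invert busy blocks within the working day).
Rina free: 10:15-15:00, 15:15-18:30, 19:45-22:00 (invert busy blocks within the working day).
Pablo: not fully free for 10:15-10:45. Rina: free for 10:15-10:45.

Pablo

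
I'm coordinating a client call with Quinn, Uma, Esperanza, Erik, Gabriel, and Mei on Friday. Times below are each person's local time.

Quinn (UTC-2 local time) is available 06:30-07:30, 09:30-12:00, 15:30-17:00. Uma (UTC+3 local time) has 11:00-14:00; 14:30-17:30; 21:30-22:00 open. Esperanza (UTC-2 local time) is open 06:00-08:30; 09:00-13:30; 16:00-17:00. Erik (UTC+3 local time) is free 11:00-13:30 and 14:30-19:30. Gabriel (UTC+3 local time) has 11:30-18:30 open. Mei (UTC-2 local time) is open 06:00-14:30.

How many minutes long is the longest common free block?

150

Quinn in UTC: 08:30-09:30, 11:30-14:00, 17:30-19:00 (add 2h to convert from UTC-2).
Uma in UTC: 08:00-11:00, 11:30-14:30, 18:30-19:00 (subtract 3h to convert from UTC+3).
Esperanza in UTC: 08:00-10:30, 11:00-15:30, 18:00-19:00 (add 2h to convert from UTC-2).
Erik in UTC: 08:00-10:30, 11:30-16:30 (subtract 3h to convert from UTC+3).
Gabriel in UTC: 08:30-15:30 (subtract 3h to convert from UTC+3).
Mei in UTC: 08:00-16:30 (add 2h to convert from UTC-2).
Quinn ∩ Uma: 08:30-09:30, 11:30-14:00, 18:30-19:00.
Quinn ∩ Uma ∩ Esperanza: 08:30-09:30, 11:30-14:00, 18:30-19:00.
Quinn ∩ Uma ∩ Esperanza ∩ Erik: 08:30-09:30, 11:30-14:00.
Quinn ∩ Uma ∩ Esperanza ∩ Erik ∩ Gabriel: 08:30-09:30, 11:30-14:00.
Quinn ∩ Uma ∩ Esperanza ∩ Erik ∩ Gabriel ∩ Mei: 08:30-09:30, 11:30-14:00.
The longest is 11:30-14:00 at 150 minutes.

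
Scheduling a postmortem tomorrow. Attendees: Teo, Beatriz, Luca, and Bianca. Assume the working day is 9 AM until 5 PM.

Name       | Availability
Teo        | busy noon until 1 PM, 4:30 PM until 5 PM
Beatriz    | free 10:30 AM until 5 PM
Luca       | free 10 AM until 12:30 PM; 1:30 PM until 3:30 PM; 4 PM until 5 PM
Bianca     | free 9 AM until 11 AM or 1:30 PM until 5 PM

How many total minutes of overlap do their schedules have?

180

Teo free: 09:00-12:00, 13:00-16:30 (invert busy blocks within the working day).
Beatriz free: 10:30-17:00.
Luca free: 10:00-12:30, 13:30-15:30, 16:00-17:00.
Bianca free: 09:00-11:00, 13:30-17:00.
Teo ∩ Beatriz: 10:30-12:00, 13:00-16:30.
Teo ∩ Beatriz ∩ Luca: 10:30-12:00, 13:30-15:30, 16:00-16:30.
Teo ∩ Beatriz ∩ Luca ∩ Bianca: 10:30-11:00, 13:30-15:30, 16:00-16:30.
Those are the intersection windows.
Summing the common windows: 30 + 120 + 30 = 180 minutes.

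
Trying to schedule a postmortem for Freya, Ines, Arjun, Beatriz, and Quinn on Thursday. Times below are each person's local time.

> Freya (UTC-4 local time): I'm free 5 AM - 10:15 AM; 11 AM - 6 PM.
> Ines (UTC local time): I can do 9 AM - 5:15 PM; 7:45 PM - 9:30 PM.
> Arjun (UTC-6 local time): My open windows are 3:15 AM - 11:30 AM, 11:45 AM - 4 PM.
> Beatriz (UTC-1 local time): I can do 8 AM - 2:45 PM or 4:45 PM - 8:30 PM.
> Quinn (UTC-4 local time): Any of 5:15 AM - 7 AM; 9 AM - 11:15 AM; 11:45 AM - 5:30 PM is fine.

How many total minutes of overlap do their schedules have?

300

Freya in UTC: 09:00-14:15, 15:00-22:00 (add 4h to convert from UTC-4).
Ines in UTC: 09:00-17:15, 19:45-21:30.
Arjun in UTC: 09:15-17:30, 17:45-22:00 (add 6h to convert from UTC-6).
Beatriz in UTC: 09:00-15:45, 17:45-21:30 (add 1h to convert from UTC-1).
Quinn in UTC: 09:15-11:00, 13:00-15:15, 15:45-21:30 (add 4h to convert from UTC-4).
Freya ∩ Ines: 09:00-14:15, 15:00-17:15, 19:45-21:30.
Freya ∩ Ines ∩ Arjun: 09:15-14:15, 15:00-17:15, 19:45-21:30.
Freya ∩ Ines ∩ Arjun ∩ Beatriz: 09:15-14:15, 15:00-15:45, 19:45-21:30.
Freya ∩ Ines ∩ Arjun ∩ Beatriz ∩ Quinn: 09:15-11:00, 13:00-14:15, 15:00-15:15, 19:45-21:30.
So the common availability across everyone is 09:15-11:00, 13:00-14:15, 15:00-15:15, 19:45-21:30.
Summing the common windows: 105 + 75 + 15 + 105 = 300 minutes.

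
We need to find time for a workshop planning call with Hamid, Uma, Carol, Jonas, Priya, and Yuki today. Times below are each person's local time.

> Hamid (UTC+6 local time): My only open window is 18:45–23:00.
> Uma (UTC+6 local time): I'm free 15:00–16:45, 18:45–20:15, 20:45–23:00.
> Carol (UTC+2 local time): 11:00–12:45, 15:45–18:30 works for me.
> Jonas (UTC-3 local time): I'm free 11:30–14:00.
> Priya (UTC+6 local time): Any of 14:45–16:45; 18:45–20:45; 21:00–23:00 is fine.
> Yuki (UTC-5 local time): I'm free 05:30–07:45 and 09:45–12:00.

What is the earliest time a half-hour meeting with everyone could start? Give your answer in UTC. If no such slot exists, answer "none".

15:00

Hamid in UTC: 12:45-17:00 (subtract 6h to convert from UTC+6).
Uma in UTC: 09:00-10:45, 12:45-14:15, 14:45-17:00 (subtract 6h to convert from UTC+6).
Carol in UTC: 09:00-10:45, 13:45-16:30 (subtract 2h to convert from UTC+2).
Jonas in UTC: 14:30-17:00 (add 3h to convert from UTC-3).
Priya in UTC: 08:45-10:45, 12:45-14:45, 15:00-17:00 (subtract 6h to convert from UTC+6).
Yuki in UTC: 10:30-12:45, 14:45-17:00 (add 5h to convert from UTC-5).
Hamid ∩ Uma: 12:45-14:15, 14:45-17:00.
Hamid ∩ Uma ∩ Carol: 13:45-14:15, 14:45-16:30.
Hamid ∩ Uma ∩ Carol ∩ Jonas: 14:45-16:30.
Hamid ∩ Uma ∩ Carol ∩ Jonas ∩ Priya: 15:00-16:30.
Hamid ∩ Uma ∩ Carol ∩ Jonas ∩ Priya ∩ Yuki: 15:00-16:30.
Those are the intersection windows.
The first common window of at least 30 minutes is 15:00-16:30, so the earliest start is 15:00.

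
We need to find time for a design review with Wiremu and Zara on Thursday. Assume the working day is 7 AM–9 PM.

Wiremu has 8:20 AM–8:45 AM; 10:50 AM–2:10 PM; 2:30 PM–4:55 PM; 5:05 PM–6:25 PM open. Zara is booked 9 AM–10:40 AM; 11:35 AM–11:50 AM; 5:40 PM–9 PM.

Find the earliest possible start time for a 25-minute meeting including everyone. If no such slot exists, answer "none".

Wiremu free: 08:20-08:45, 10:50-14:10, 14:30-16:55, 17:05-18:25.
Zara free: 07:00-09:00, 10:40-11:35, 11:50-17:40 (invert busy blocks within the working day).
Wiremu ∩ Zara: 08:20-08:45, 10:50-11:35, 11:50-14:10, 14:30-16:55, 17:05-17:40.
So the common availability across everyone is 08:20-08:45, 10:50-11:35, 11:50-14:10, 14:30-16:55, 17:05-17:40.
The first common window of at least 25 minutes is 08:20-08:45, so the earliest start is 08:20.

08:20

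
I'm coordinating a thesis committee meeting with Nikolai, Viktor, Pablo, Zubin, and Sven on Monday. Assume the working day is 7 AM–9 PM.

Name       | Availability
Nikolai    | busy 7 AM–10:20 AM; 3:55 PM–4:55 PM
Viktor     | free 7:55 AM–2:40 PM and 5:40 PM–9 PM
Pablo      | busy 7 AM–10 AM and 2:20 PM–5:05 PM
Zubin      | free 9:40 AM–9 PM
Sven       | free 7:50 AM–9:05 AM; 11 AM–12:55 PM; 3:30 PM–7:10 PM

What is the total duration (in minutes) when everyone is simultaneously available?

Nikolai free: 10:20-15:55, 16:55-21:00 (invert busy blocks within the working day).
Viktor free: 07:55-14:40, 17:40-21:00.
Pablo free: 10:00-14:20, 17:05-21:00 (invert busy blocks within the working day).
Zubin free: 09:40-21:00.
Sven free: 07:50-09:05, 11:00-12:55, 15:30-19:10.
Nikolai ∩ Viktor: 10:20-14:40, 17:40-21:00.
Nikolai ∩ Viktor ∩ Pablo: 10:20-14:20, 17:40-21:00.
Nikolai ∩ Viktor ∩ Pablo ∩ Zubin: 10:20-14:20, 17:40-21:00.
Nikolai ∩ Viktor ∩ Pablo ∩ Zubin ∩ Sven: 11:00-12:55, 17:40-19:10.
Summing the common windows: 115 + 90 = 205 minutes.

205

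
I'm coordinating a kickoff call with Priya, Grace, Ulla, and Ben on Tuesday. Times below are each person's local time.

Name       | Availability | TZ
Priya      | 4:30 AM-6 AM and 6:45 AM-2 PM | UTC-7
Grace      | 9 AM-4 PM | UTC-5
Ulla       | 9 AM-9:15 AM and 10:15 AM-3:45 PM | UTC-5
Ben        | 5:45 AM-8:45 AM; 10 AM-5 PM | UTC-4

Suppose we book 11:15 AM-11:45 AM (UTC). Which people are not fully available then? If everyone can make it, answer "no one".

Grace, Priya, Ulla

Priya in UTC: 11:30-13:00, 13:45-21:00 (add 7h to convert from UTC-7).
Grace in UTC: 14:00-21:00 (add 5h to convert from UTC-5).
Ulla in UTC: 14:00-14:15, 15:15-20:45 (add 5h to convert from UTC-5).
Ben in UTC: 09:45-12:45, 14:00-21:00 (add 4h to convert from UTC-4).
Priya: not fully free for 11:15-11:45. Grace: not fully free for 11:15-11:45. Ulla: not fully free for 11:15-11:45. Ben: free for 11:15-11:45.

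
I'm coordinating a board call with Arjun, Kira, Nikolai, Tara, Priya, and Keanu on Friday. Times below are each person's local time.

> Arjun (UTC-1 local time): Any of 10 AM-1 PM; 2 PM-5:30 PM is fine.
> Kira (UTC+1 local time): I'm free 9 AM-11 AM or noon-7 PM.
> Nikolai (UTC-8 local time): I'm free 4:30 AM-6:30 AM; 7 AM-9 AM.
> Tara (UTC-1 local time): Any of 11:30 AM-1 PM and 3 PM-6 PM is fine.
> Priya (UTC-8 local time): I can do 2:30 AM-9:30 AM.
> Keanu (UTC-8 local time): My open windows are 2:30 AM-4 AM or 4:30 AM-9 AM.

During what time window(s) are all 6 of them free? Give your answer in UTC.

12:30-14:00, 16:00-17:00

Arjun in UTC: 11:00-14:00, 15:00-18:30 (add 1h to convert from UTC-1).
Kira in UTC: 08:00-10:00, 11:00-18:00 (subtract 1h to convert from UTC+1).
Nikolai in UTC: 12:30-14:30, 15:00-17:00 (add 8h to convert from UTC-8).
Tara in UTC: 12:30-14:00, 16:00-19:00 (add 1h to convert from UTC-1).
Priya in UTC: 10:30-17:30 (add 8h to convert from UTC-8).
Keanu in UTC: 10:30-12:00, 12:30-17:00 (add 8h to convert from UTC-8).
Arjun ∩ Kira: 11:00-14:00, 15:00-18:00.
Arjun ∩ Kira ∩ Nikolai: 12:30-14:00, 15:00-17:00.
Arjun ∩ Kira ∩ Nikolai ∩ Tara: 12:30-14:00, 16:00-17:00.
Arjun ∩ Kira ∩ Nikolai ∩ Tara ∩ Priya: 12:30-14:00, 16:00-17:00.
Arjun ∩ Kira ∩ Nikolai ∩ Tara ∩ Priya ∩ Keanu: 12:30-14:00, 16:00-17:00.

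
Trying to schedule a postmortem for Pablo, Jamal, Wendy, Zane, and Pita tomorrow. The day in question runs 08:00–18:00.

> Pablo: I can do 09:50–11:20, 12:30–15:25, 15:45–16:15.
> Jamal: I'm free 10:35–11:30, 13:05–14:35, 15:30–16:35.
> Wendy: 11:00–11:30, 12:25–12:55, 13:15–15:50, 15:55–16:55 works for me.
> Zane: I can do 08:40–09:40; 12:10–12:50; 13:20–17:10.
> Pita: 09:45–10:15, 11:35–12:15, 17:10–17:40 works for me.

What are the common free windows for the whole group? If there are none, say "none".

none

Pablo ∩ Jamal: 10:35-11:20, 13:05-14:35, 15:45-16:15.
Pablo ∩ Jamal ∩ Wendy: 11:00-11:20, 13:15-14:35, 15:45-15:50, 15:55-16:15.
Pablo ∩ Jamal ∩ Wendy ∩ Zane: 13:20-14:35, 15:45-15:50, 15:55-16:15.
Pablo ∩ Jamal ∩ Wendy ∩ Zane ∩ Pita: ∅.
There is no time when everyone is free.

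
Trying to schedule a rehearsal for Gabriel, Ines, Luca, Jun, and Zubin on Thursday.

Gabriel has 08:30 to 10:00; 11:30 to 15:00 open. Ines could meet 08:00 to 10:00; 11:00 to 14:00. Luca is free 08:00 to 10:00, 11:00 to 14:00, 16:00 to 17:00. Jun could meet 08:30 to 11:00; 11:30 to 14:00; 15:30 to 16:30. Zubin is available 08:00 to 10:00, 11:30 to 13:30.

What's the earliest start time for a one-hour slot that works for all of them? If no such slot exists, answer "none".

Gabriel ∩ Ines: 08:30-10:00, 11:30-14:00.
Gabriel ∩ Ines ∩ Luca: 08:30-10:00, 11:30-14:00.
Gabriel ∩ Ines ∩ Luca ∩ Jun: 08:30-10:00, 11:30-14:00.
Gabriel ∩ Ines ∩ Luca ∩ Jun ∩ Zubin: 08:30-10:00, 11:30-13:30.
The first common window of at least 60 minutes is 08:30-10:00, so the earliest start is 08:30.

08:30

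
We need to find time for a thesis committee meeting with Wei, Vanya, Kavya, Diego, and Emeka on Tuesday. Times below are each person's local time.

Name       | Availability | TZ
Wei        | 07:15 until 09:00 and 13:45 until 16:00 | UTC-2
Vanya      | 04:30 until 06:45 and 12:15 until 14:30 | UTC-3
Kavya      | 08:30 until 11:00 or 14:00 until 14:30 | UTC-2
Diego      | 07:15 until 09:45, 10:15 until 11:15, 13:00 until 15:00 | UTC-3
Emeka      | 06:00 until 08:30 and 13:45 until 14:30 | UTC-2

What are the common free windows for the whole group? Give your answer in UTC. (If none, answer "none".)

Wei in UTC: 09:15-11:00, 15:45-18:00 (add 2h to convert from UTC-2).
Vanya in UTC: 07:30-09:45, 15:15-17:30 (add 3h to convert from UTC-3).
Kavya in UTC: 10:30-13:00, 16:00-16:30 (add 2h to convert from UTC-2).
Diego in UTC: 10:15-12:45, 13:15-14:15, 16:00-18:00 (add 3h to convert from UTC-3).
Emeka in UTC: 08:00-10:30, 15:45-16:30 (add 2h to convert from UTC-2).
Wei ∩ Vanya: 09:15-09:45, 15:45-17:30.
Wei ∩ Vanya ∩ Kavya: 16:00-16:30.
Wei ∩ Vanya ∩ Kavya ∩ Diego: 16:00-16:30.
Wei ∩ Vanya ∩ Kavya ∩ Diego ∩ Emeka: 16:00-16:30.

16:00-16:30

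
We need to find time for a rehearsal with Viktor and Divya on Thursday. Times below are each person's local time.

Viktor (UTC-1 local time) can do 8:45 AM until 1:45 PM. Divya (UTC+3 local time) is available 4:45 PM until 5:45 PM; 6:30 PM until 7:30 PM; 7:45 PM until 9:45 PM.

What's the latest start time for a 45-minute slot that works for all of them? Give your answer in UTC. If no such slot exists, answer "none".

Viktor in UTC: 09:45-14:45 (add 1h to convert from UTC-1).
Divya in UTC: 13:45-14:45, 15:30-16:30, 16:45-18:45 (subtract 3h to convert from UTC+3).
Viktor ∩ Divya: 13:45-14:45.
The last common window of at least 45 minutes is 13:45-14:45; a 45-minute meeting can start as late as 14:00 and still end by 14:45.

14:00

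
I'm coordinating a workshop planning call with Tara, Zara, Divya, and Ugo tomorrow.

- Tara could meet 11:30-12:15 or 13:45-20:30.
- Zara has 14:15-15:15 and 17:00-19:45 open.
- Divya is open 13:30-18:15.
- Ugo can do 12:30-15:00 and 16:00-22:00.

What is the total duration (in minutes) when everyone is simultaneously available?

120

Tara ∩ Zara: 14:15-15:15, 17:00-19:45.
Tara ∩ Zara ∩ Divya: 14:15-15:15, 17:00-18:15.
Tara ∩ Zara ∩ Divya ∩ Ugo: 14:15-15:00, 17:00-18:15.
Summing the common windows: 45 + 75 = 120 minutes.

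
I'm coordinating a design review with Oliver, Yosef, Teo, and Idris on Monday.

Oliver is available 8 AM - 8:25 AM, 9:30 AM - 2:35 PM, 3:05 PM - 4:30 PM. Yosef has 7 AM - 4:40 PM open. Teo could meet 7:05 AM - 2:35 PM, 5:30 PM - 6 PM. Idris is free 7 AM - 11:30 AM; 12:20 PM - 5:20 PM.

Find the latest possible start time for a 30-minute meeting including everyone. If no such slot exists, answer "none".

14:05

Oliver ∩ Yosef: 08:00-08:25, 09:30-14:35, 15:05-16:30.
Oliver ∩ Yosef ∩ Teo: 08:00-08:25, 09:30-14:35.
Oliver ∩ Yosef ∩ Teo ∩ Idris: 08:00-08:25, 09:30-11:30, 12:20-14:35.
Those are the intersection windows.
The last common window of at least 30 minutes is 12:20-14:35; a 30-minute meeting can start as late as 14:05 and still end by 14:35.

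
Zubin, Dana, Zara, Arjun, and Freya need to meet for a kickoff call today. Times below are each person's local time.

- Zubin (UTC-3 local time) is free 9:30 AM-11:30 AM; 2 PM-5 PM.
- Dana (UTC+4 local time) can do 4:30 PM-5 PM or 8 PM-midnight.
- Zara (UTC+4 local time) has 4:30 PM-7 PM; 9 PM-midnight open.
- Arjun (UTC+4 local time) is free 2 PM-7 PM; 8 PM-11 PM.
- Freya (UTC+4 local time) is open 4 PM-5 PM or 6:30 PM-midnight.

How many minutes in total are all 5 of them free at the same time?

Zubin in UTC: 12:30-14:30, 17:00-20:00 (add 3h to convert from UTC-3).
Dana in UTC: 12:30-13:00, 16:00-20:00 (subtract 4h to convert from UTC+4).
Zara in UTC: 12:30-15:00, 17:00-20:00 (subtract 4h to convert from UTC+4).
Arjun in UTC: 10:00-15:00, 16:00-19:00 (subtract 4h to convert from UTC+4).
Freya in UTC: 12:00-13:00, 14:30-20:00 (subtract 4h to convert from UTC+4).
Zubin ∩ Dana: 12:30-13:00, 17:00-20:00.
Zubin ∩ Dana ∩ Zara: 12:30-13:00, 17:00-20:00.
Zubin ∩ Dana ∩ Zara ∩ Arjun: 12:30-13:00, 17:00-19:00.
Zubin ∩ Dana ∩ Zara ∩ Arjun ∩ Freya: 12:30-13:00, 17:00-19:00.
Those are the intersection windows.
Summing the common windows: 30 + 120 = 150 minutes.

150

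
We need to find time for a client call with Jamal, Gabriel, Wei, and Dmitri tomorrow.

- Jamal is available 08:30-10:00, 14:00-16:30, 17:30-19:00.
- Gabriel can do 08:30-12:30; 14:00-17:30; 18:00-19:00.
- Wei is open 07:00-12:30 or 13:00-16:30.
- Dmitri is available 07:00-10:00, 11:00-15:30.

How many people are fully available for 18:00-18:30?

Jamal and Gabriel can make the full 18:00-18:30 slot — that's 2.

2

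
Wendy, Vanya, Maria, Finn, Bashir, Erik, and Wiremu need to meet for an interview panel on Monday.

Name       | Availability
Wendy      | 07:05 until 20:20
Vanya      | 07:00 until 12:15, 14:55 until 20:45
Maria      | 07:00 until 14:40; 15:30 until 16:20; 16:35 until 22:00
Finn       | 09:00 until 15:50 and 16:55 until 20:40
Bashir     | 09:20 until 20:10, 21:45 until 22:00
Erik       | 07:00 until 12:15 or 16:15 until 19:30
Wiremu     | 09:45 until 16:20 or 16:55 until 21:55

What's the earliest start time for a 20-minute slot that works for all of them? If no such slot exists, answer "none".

09:45

Wendy ∩ Vanya: 07:05-12:15, 14:55-20:20.
Wendy ∩ Vanya ∩ Maria: 07:05-12:15, 15:30-16:20, 16:35-20:20.
Wendy ∩ Vanya ∩ Maria ∩ Finn: 09:00-12:15, 15:30-15:50, 16:55-20:20.
Wendy ∩ Vanya ∩ Maria ∩ Finn ∩ Bashir: 09:20-12:15, 15:30-15:50, 16:55-20:10.
Wendy ∩ Vanya ∩ Maria ∩ Finn ∩ Bashir ∩ Erik: 09:20-12:15, 16:55-19:30.
Wendy ∩ Vanya ∩ Maria ∩ Finn ∩ Bashir ∩ Erik ∩ Wiremu: 09:45-12:15, 16:55-19:30.
The first common window of at least 20 minutes is 09:45-12:15, so the earliest start is 09:45.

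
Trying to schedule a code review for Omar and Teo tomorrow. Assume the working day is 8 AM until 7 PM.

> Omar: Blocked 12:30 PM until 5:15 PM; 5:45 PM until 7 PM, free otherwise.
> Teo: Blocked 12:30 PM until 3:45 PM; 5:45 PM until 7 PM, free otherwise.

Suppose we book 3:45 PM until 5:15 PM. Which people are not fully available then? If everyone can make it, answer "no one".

Omar

Omar free: 08:00-12:30, 17:15-17:45 (invert busy blocks within the working day).
Teo free: 08:00-12:30, 15:45-17:45 (invert busy blocks within the working day).
Omar: not fully free for 15:45-17:15. Teo: free for 15:45-17:15.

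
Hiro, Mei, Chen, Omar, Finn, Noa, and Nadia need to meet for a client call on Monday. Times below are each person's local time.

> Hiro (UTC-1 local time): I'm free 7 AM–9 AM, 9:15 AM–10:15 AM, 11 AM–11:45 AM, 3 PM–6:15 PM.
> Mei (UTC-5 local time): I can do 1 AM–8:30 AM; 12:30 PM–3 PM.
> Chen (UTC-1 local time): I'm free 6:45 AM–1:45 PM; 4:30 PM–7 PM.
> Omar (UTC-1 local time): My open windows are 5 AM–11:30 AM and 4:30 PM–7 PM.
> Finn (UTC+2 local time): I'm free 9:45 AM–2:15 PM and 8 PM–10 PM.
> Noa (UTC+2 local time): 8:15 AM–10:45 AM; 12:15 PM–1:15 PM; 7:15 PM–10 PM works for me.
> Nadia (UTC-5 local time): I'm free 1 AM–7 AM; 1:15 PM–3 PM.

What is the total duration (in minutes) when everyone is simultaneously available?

Hiro in UTC: 08:00-10:00, 10:15-11:15, 12:00-12:45, 16:00-19:15 (add 1h to convert from UTC-1).
Mei in UTC: 06:00-13:30, 17:30-20:00 (add 5h to convert from UTC-5).
Chen in UTC: 07:45-14:45, 17:30-20:00 (add 1h to convert from UTC-1).
Omar in UTC: 06:00-12:30, 17:30-20:00 (add 1h to convert from UTC-1).
Finn in UTC: 07:45-12:15, 18:00-20:00 (subtract 2h to convert from UTC+2).
Noa in UTC: 06:15-08:45, 10:15-11:15, 17:15-20:00 (subtract 2h to convert from UTC+2).
Nadia in UTC: 06:00-12:00, 18:15-20:00 (add 5h to convert from UTC-5).
Hiro ∩ Mei: 08:00-10:00, 10:15-11:15, 12:00-12:45, 17:30-19:15.
Hiro ∩ Mei ∩ Chen: 08:00-10:00, 10:15-11:15, 12:00-12:45, 17:30-19:15.
Hiro ∩ Mei ∩ Chen ∩ Omar: 08:00-10:00, 10:15-11:15, 12:00-12:30, 17:30-19:15.
Hiro ∩ Mei ∩ Chen ∩ Omar ∩ Finn: 08:00-10:00, 10:15-11:15, 12:00-12:15, 18:00-19:15.
Hiro ∩ Mei ∩ Chen ∩ Omar ∩ Finn ∩ Noa: 08:00-08:45, 10:15-11:15, 18:00-19:15.
Hiro ∩ Mei ∩ Chen ∩ Omar ∩ Finn ∩ Noa ∩ Nadia: 08:00-08:45, 10:15-11:15, 18:15-19:15.
Summing the common windows: 45 + 60 + 60 = 165 minutes.

165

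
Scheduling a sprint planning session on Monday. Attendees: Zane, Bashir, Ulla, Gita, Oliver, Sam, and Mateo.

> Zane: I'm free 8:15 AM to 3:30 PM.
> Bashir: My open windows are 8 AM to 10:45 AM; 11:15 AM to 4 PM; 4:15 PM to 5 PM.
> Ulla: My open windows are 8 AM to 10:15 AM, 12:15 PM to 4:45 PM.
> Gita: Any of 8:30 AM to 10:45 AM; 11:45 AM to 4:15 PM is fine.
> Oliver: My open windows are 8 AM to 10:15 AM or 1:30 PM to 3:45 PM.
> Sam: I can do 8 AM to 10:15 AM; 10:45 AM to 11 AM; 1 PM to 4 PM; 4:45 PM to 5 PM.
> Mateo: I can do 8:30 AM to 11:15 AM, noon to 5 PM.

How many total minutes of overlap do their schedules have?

225

Zane ∩ Bashir: 08:15-10:45, 11:15-15:30.
Zane ∩ Bashir ∩ Ulla: 08:15-10:15, 12:15-15:30.
Zane ∩ Bashir ∩ Ulla ∩ Gita: 08:30-10:15, 12:15-15:30.
Zane ∩ Bashir ∩ Ulla ∩ Gita ∩ Oliver: 08:30-10:15, 13:30-15:30.
Zane ∩ Bashir ∩ Ulla ∩ Gita ∩ Oliver ∩ Sam: 08:30-10:15, 13:30-15:30.
Zane ∩ Bashir ∩ Ulla ∩ Gita ∩ Oliver ∩ Sam ∩ Mateo: 08:30-10:15, 13:30-15:30.
Those are the intersection windows.
Summing the common windows: 105 + 120 = 225 minutes.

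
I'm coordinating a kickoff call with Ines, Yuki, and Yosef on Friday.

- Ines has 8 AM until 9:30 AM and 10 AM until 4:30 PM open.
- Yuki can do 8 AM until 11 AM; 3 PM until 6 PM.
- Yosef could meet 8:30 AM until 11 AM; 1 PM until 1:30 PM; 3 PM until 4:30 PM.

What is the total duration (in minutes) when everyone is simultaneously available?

Ines ∩ Yuki: 08:00-09:30, 10:00-11:00, 15:00-16:30.
Ines ∩ Yuki ∩ Yosef: 08:30-09:30, 10:00-11:00, 15:00-16:30.
Summing the common windows: 60 + 60 + 90 = 210 minutes.

210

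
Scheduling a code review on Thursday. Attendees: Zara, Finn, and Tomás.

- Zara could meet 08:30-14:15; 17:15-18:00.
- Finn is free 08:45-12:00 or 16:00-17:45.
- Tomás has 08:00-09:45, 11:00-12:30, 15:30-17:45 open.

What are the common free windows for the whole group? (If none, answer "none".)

08:45-09:45, 11:00-12:00, 17:15-17:45

Zara ∩ Finn: 08:45-12:00, 17:15-17:45.
Zara ∩ Finn ∩ Tomás: 08:45-09:45, 11:00-12:00, 17:15-17:45.
So the common availability across everyone is 08:45-09:45, 11:00-12:00, 17:15-17:45.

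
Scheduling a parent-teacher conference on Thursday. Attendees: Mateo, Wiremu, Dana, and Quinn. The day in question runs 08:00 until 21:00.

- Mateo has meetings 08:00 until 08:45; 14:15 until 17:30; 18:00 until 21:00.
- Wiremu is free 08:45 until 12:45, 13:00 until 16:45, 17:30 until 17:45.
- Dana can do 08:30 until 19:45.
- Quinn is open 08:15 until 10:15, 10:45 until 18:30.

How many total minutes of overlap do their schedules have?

Mateo free: 08:45-14:15, 17:30-18:00 (invert busy blocks within the working day).
Wiremu free: 08:45-12:45, 13:00-16:45, 17:30-17:45.
Dana free: 08:30-19:45.
Quinn free: 08:15-10:15, 10:45-18:30.
Mateo ∩ Wiremu: 08:45-12:45, 13:00-14:15, 17:30-17:45.
Mateo ∩ Wiremu ∩ Dana: 08:45-12:45, 13:00-14:15, 17:30-17:45.
Mateo ∩ Wiremu ∩ Dana ∩ Quinn: 08:45-10:15, 10:45-12:45, 13:00-14:15, 17:30-17:45.
Those are the intersection windows.
Summing the common windows: 90 + 120 + 75 + 15 = 300 minutes.

300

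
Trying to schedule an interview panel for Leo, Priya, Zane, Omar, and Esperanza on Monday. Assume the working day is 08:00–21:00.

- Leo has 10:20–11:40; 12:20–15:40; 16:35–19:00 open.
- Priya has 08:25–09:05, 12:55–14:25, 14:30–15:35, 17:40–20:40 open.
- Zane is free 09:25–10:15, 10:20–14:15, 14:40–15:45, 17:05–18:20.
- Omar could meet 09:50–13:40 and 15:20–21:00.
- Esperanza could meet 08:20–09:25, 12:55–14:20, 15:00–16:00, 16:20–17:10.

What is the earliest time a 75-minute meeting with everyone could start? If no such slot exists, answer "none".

none

Leo ∩ Priya: 12:55-14:25, 14:30-15:35, 17:40-19:00.
Leo ∩ Priya ∩ Zane: 12:55-14:15, 14:40-15:35, 17:40-18:20.
Leo ∩ Priya ∩ Zane ∩ Omar: 12:55-13:40, 15:20-15:35, 17:40-18:20.
Leo ∩ Priya ∩ Zane ∩ Omar ∩ Esperanza: 12:55-13:40, 15:20-15:35.
Those are the intersection windows.
No common window is at least 75 minutes long.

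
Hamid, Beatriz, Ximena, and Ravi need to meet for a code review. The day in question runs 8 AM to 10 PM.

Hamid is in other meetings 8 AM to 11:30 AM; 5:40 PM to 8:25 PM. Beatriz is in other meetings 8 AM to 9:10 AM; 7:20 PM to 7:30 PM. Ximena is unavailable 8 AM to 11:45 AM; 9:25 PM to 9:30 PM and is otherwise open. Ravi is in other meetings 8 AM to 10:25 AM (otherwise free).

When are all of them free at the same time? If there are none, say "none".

Hamid free: 11:30-17:40, 20:25-22:00 (invert busy blocks within the working day).
Beatriz free: 09:10-19:20, 19:30-22:00 (invert busy blocks within the working day).
Ximena free: 11:45-21:25, 21:30-22:00 (invert busy blocks within the working day).
Ravi free: 10:25-22:00 (invert busy blocks within the working day).
Hamid ∩ Beatriz: 11:30-17:40, 20:25-22:00.
Hamid ∩ Beatriz ∩ Ximena: 11:45-17:40, 20:25-21:25, 21:30-22:00.
Hamid ∩ Beatriz ∩ Ximena ∩ Ravi: 11:45-17:40, 20:25-21:25, 21:30-22:00.

11:45-17:40, 20:25-21:25, 21:30-22:00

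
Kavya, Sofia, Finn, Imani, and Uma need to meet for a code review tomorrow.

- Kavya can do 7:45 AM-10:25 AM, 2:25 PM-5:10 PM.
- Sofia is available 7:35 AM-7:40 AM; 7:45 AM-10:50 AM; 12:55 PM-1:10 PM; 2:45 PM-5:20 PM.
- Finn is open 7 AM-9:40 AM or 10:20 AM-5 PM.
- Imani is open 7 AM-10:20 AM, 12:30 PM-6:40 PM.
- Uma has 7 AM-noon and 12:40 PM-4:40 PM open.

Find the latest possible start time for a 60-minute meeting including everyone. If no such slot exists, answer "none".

Kavya ∩ Sofia: 07:45-10:25, 14:45-17:10.
Kavya ∩ Sofia ∩ Finn: 07:45-09:40, 10:20-10:25, 14:45-17:00.
Kavya ∩ Sofia ∩ Finn ∩ Imani: 07:45-09:40, 14:45-17:00.
Kavya ∩ Sofia ∩ Finn ∩ Imani ∩ Uma: 07:45-09:40, 14:45-16:40.
So the common availability across everyone is 07:45-09:40, 14:45-16:40.
The last common window of at least 60 minutes is 14:45-16:40; a 60-minute meeting can start as late as 15:40 and still end by 16:40.

15:40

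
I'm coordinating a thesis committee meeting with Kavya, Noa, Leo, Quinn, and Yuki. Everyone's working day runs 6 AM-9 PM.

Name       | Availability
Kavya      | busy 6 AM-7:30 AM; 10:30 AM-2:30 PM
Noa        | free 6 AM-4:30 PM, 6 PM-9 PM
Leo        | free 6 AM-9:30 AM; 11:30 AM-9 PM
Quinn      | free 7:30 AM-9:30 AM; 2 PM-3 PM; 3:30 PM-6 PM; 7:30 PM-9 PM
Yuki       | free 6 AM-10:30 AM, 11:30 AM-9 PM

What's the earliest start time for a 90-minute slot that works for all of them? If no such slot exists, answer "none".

Kavya free: 07:30-10:30, 14:30-21:00 (invert busy blocks within the working day).
Noa free: 06:00-16:30, 18:00-21:00.
Leo free: 06:00-09:30, 11:30-21:00.
Quinn free: 07:30-09:30, 14:00-15:00, 15:30-18:00, 19:30-21:00.
Yuki free: 06:00-10:30, 11:30-21:00.
Kavya ∩ Noa: 07:30-10:30, 14:30-16:30, 18:00-21:00.
Kavya ∩ Noa ∩ Leo: 07:30-09:30, 14:30-16:30, 18:00-21:00.
Kavya ∩ Noa ∩ Leo ∩ Quinn: 07:30-09:30, 14:30-15:00, 15:30-16:30, 19:30-21:00.
Kavya ∩ Noa ∩ Leo ∩ Quinn ∩ Yuki: 07:30-09:30, 14:30-15:00, 15:30-16:30, 19:30-21:00.
The first common window of at least 90 minutes is 07:30-09:30, so the earliest start is 07:30.

07:30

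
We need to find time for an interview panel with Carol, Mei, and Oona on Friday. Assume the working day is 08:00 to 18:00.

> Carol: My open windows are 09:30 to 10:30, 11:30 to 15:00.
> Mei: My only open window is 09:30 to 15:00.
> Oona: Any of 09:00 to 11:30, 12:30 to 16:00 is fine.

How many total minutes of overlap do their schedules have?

Carol ∩ Mei: 09:30-10:30, 11:30-15:00.
Carol ∩ Mei ∩ Oona: 09:30-10:30, 12:30-15:00.
Summing the common windows: 60 + 150 = 210 minutes.

210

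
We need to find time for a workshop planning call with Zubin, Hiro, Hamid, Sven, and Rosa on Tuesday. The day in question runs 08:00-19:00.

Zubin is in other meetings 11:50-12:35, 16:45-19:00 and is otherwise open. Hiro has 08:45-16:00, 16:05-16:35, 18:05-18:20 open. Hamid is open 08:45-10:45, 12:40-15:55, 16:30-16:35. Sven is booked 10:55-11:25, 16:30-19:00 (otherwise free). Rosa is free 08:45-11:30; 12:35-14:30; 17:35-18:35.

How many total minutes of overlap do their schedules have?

Zubin free: 08:00-11:50, 12:35-16:45 (invert busy blocks within the working day).
Hiro free: 08:45-16:00, 16:05-16:35, 18:05-18:20.
Hamid free: 08:45-10:45, 12:40-15:55, 16:30-16:35.
Sven free: 08:00-10:55, 11:25-16:30 (invert busy blocks within the working day).
Rosa free: 08:45-11:30, 12:35-14:30, 17:35-18:35.
Zubin ∩ Hiro: 08:45-11:50, 12:35-16:00, 16:05-16:35.
Zubin ∩ Hiro ∩ Hamid: 08:45-10:45, 12:40-15:55, 16:30-16:35.
Zubin ∩ Hiro ∩ Hamid ∩ Sven: 08:45-10:45, 12:40-15:55.
Zubin ∩ Hiro ∩ Hamid ∩ Sven ∩ Rosa: 08:45-10:45, 12:40-14:30.
Summing the common windows: 120 + 110 = 230 minutes.

230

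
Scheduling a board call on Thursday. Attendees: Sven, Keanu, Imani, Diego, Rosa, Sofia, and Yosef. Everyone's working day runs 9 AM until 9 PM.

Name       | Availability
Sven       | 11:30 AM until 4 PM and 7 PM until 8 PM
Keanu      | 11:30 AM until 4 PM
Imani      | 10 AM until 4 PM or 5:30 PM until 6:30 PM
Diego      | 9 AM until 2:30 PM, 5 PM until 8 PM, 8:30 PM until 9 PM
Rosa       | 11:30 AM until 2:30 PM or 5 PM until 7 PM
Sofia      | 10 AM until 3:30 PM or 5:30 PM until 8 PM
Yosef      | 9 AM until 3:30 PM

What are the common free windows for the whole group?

Sven ∩ Keanu: 11:30-16:00.
Sven ∩ Keanu ∩ Imani: 11:30-16:00.
Sven ∩ Keanu ∩ Imani ∩ Diego: 11:30-14:30.
Sven ∩ Keanu ∩ Imani ∩ Diego ∩ Rosa: 11:30-14:30.
Sven ∩ Keanu ∩ Imani ∩ Diego ∩ Rosa ∩ Sofia: 11:30-14:30.
Sven ∩ Keanu ∩ Imani ∩ Diego ∩ Rosa ∩ Sofia ∩ Yosef: 11:30-14:30.

11:30-14:30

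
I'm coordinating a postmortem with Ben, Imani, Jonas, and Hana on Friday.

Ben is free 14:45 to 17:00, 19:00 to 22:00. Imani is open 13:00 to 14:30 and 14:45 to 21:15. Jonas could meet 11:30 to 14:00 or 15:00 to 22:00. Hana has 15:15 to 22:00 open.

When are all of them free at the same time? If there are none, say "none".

Ben ∩ Imani: 14:45-17:00, 19:00-21:15.
Ben ∩ Imani ∩ Jonas: 15:00-17:00, 19:00-21:15.
Ben ∩ Imani ∩ Jonas ∩ Hana: 15:15-17:00, 19:00-21:15.

15:15-17:00, 19:00-21:15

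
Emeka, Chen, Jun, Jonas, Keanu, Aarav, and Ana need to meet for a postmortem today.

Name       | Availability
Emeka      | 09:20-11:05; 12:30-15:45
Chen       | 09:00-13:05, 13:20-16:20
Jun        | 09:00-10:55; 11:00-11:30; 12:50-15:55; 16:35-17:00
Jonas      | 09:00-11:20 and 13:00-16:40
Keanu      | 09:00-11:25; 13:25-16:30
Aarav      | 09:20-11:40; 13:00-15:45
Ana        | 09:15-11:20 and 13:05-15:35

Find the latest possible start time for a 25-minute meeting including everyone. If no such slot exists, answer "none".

Emeka ∩ Chen: 09:20-11:05, 12:30-13:05, 13:20-15:45.
Emeka ∩ Chen ∩ Jun: 09:20-10:55, 11:00-11:05, 12:50-13:05, 13:20-15:45.
Emeka ∩ Chen ∩ Jun ∩ Jonas: 09:20-10:55, 11:00-11:05, 13:00-13:05, 13:20-15:45.
Emeka ∩ Chen ∩ Jun ∩ Jonas ∩ Keanu: 09:20-10:55, 11:00-11:05, 13:25-15:45.
Emeka ∩ Chen ∩ Jun ∩ Jonas ∩ Keanu ∩ Aarav: 09:20-10:55, 11:00-11:05, 13:25-15:45.
Emeka ∩ Chen ∩ Jun ∩ Jonas ∩ Keanu ∩ Aarav ∩ Ana: 09:20-10:55, 11:00-11:05, 13:25-15:35.
So the common availability across everyone is 09:20-10:55, 11:00-11:05, 13:25-15:35.
The last common window of at least 25 minutes is 13:25-15:35; a 25-minute meeting can start as late as 15:10 and still end by 15:35.

15:10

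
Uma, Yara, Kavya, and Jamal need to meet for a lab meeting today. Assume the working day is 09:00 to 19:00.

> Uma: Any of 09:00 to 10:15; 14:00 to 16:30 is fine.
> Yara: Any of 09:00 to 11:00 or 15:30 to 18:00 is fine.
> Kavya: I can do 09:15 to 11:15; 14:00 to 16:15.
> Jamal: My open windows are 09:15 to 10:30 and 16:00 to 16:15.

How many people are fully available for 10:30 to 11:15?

Kavya can make the full 10:30-11:15 slot — that's 1.

1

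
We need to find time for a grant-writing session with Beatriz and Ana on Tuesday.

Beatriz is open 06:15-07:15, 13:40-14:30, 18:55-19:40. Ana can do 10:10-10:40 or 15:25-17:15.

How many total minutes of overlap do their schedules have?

Beatriz ∩ Ana: ∅.
There is no time when everyone is free.
There is no common window, so the total is 0 minutes.

0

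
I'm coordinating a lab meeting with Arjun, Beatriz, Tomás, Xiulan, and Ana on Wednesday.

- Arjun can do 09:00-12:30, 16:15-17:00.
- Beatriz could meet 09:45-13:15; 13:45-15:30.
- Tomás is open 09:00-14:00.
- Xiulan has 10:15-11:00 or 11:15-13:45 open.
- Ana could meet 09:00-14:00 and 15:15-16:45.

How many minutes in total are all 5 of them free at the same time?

120

Arjun ∩ Beatriz: 09:45-12:30.
Arjun ∩ Beatriz ∩ Tomás: 09:45-12:30.
Arjun ∩ Beatriz ∩ Tomás ∩ Xiulan: 10:15-11:00, 11:15-12:30.
Arjun ∩ Beatriz ∩ Tomás ∩ Xiulan ∩ Ana: 10:15-11:00, 11:15-12:30.
Those are the intersection windows.
Summing the common windows: 45 + 75 = 120 minutes.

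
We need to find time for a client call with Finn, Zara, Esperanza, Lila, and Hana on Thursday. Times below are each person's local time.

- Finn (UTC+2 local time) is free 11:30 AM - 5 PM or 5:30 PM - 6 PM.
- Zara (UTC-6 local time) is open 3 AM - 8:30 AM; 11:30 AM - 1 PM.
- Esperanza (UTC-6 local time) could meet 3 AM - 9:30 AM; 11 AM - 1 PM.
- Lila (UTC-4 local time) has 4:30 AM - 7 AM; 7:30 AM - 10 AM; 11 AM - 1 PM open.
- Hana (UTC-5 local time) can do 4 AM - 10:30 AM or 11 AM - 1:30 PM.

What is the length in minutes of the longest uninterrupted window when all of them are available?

Finn in UTC: 09:30-15:00, 15:30-16:00 (subtract 2h to convert from UTC+2).
Zara in UTC: 09:00-14:30, 17:30-19:00 (add 6h to convert from UTC-6).
Esperanza in UTC: 09:00-15:30, 17:00-19:00 (add 6h to convert from UTC-6).
Lila in UTC: 08:30-11:00, 11:30-14:00, 15:00-17:00 (add 4h to convert from UTC-4).
Hana in UTC: 09:00-15:30, 16:00-18:30 (add 5h to convert from UTC-5).
Finn ∩ Zara: 09:30-14:30.
Finn ∩ Zara ∩ Esperanza: 09:30-14:30.
Finn ∩ Zara ∩ Esperanza ∩ Lila: 09:30-11:00, 11:30-14:00.
Finn ∩ Zara ∩ Esperanza ∩ Lila ∩ Hana: 09:30-11:00, 11:30-14:00.
The longest is 11:30-14:00 at 150 minutes.

150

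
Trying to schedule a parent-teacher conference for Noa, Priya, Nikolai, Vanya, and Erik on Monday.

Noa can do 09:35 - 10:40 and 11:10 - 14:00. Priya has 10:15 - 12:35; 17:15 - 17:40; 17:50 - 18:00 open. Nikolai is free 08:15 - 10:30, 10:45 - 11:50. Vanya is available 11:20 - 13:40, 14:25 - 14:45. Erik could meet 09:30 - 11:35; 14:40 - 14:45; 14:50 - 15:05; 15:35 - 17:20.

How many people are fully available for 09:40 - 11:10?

1

Erik can make the full 09:40-11:10 slot — that's 1.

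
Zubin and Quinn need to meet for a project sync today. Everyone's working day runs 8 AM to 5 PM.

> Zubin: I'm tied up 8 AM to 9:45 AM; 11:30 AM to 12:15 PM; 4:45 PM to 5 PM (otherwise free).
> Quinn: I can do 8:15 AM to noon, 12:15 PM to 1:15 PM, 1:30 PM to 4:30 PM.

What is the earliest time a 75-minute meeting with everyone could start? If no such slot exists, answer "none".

Zubin free: 09:45-11:30, 12:15-16:45 (invert busy blocks within the working day).
Quinn free: 08:15-12:00, 12:15-13:15, 13:30-16:30.
Zubin ∩ Quinn: 09:45-11:30, 12:15-13:15, 13:30-16:30.
The first common window of at least 75 minutes is 09:45-11:30, so the earliest start is 09:45.

09:45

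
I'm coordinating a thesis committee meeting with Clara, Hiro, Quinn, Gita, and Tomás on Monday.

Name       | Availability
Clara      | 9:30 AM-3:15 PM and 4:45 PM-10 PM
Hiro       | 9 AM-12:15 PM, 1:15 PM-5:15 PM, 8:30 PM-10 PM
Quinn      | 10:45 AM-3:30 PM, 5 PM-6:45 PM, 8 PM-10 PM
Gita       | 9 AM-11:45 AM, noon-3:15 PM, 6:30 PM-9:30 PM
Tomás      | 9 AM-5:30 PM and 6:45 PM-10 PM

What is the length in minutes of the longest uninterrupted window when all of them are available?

Clara ∩ Hiro: 09:30-12:15, 13:15-15:15, 16:45-17:15, 20:30-22:00.
Clara ∩ Hiro ∩ Quinn: 10:45-12:15, 13:15-15:15, 17:00-17:15, 20:30-22:00.
Clara ∩ Hiro ∩ Quinn ∩ Gita: 10:45-11:45, 12:00-12:15, 13:15-15:15, 20:30-21:30.
Clara ∩ Hiro ∩ Quinn ∩ Gita ∩ Tomás: 10:45-11:45, 12:00-12:15, 13:15-15:15, 20:30-21:30.
Those are the intersection windows.
The longest is 13:15-15:15 at 120 minutes.

120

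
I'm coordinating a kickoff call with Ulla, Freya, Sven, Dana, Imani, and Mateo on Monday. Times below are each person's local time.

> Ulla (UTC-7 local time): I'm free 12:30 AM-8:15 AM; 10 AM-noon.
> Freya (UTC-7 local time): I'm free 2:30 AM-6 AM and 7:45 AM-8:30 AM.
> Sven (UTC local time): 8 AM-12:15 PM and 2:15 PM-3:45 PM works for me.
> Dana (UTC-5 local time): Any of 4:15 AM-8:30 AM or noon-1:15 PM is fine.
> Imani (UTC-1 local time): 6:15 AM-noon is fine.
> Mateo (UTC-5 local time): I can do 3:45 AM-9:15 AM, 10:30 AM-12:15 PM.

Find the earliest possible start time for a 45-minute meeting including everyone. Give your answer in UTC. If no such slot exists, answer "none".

09:30

Ulla in UTC: 07:30-15:15, 17:00-19:00 (add 7h to convert from UTC-7).
Freya in UTC: 09:30-13:00, 14:45-15:30 (add 7h to convert from UTC-7).
Sven in UTC: 08:00-12:15, 14:15-15:45.
Dana in UTC: 09:15-13:30, 17:00-18:15 (add 5h to convert from UTC-5).
Imani in UTC: 07:15-13:00 (add 1h to convert from UTC-1).
Mateo in UTC: 08:45-14:15, 15:30-17:15 (add 5h to convert from UTC-5).
Ulla ∩ Freya: 09:30-13:00, 14:45-15:15.
Ulla ∩ Freya ∩ Sven: 09:30-12:15, 14:45-15:15.
Ulla ∩ Freya ∩ Sven ∩ Dana: 09:30-12:15.
Ulla ∩ Freya ∩ Sven ∩ Dana ∩ Imani: 09:30-12:15.
Ulla ∩ Freya ∩ Sven ∩ Dana ∩ Imani ∩ Mateo: 09:30-12:15.
The first common window of at least 45 minutes is 09:30-12:15, so the earliest start is 09:30.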